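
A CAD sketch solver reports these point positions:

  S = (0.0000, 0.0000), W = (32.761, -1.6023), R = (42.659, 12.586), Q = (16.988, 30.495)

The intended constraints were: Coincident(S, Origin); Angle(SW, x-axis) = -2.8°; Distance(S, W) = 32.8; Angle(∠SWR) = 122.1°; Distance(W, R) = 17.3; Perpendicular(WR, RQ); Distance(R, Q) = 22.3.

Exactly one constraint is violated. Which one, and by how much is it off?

Distance(R, Q) = 22.3 — off by 9.00.

S = (0.00, 0.00) ✓; SW at -2.800° ✓; |SW| = 32.80 ✓; ∠SWR = 122.1° ✓; |WR| = 17.30 ✓; ∠(WR, RQ) = 90.00° ✓; |RQ| = 31.30 ✗.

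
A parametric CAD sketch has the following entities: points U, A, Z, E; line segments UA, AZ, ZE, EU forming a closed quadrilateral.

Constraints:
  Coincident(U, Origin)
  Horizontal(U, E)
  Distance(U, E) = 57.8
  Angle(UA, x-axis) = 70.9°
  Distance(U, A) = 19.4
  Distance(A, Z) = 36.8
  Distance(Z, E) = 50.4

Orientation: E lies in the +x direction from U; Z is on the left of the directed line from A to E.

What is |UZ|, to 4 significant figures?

54.79

Checks: |AZ| = 36.80 ✓; |ZE| = 50.40 ✓.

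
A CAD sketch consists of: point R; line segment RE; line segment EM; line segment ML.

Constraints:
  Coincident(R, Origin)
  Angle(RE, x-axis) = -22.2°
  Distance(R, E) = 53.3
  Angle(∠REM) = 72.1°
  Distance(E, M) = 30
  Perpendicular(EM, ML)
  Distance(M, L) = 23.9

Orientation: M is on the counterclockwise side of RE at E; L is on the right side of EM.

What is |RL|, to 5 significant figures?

75.852

R is at the origin; RE runs at -22.2° with length 53.3, so E = 53.3·(cos -22.2°, sin -22.2°) = (49.349, -20.139). ∠REM = 72.1°, so EM runs at -22.2° + (180° − 72.1°) = 85.700° from the x-axis; with |EM| = 30.0, M = E + 30.0·(cos 85.700°, sin 85.700°) = (51.598, 9.7766). EM is perpendicular to ML; with |ML| = 23.9 on the right of EM, L = M + 23.9·(0.99719, -0.074979) = (75.431, 7.9846). Then |RL| = |L − R| = 75.852.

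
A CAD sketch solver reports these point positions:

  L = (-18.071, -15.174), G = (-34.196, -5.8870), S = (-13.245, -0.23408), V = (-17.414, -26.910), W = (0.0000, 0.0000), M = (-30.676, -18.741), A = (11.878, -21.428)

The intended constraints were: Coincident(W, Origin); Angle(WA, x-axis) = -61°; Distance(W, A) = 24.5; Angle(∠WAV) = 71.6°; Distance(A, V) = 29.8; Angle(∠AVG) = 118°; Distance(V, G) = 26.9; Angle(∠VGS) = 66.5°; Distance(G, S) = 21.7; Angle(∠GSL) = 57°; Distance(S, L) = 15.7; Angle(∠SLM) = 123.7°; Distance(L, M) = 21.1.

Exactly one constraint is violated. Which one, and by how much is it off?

Distance(L, M) = 21.1 — off by 8.00.

W = (0.00, 0.00) ✓; WA at -61.00° ✓; |WA| = 24.50 ✓; ∠WAV = 71.60° ✓; |AV| = 29.80 ✓; ∠AVG = 118.0° ✓; |VG| = 26.90 ✓; ∠VGS = 66.50° ✓; |GS| = 21.70 ✓; ∠GSL = 57.00° ✓; |SL| = 15.70 ✓; ∠SLM = 123.7° ✓; |LM| = 13.10 ✗.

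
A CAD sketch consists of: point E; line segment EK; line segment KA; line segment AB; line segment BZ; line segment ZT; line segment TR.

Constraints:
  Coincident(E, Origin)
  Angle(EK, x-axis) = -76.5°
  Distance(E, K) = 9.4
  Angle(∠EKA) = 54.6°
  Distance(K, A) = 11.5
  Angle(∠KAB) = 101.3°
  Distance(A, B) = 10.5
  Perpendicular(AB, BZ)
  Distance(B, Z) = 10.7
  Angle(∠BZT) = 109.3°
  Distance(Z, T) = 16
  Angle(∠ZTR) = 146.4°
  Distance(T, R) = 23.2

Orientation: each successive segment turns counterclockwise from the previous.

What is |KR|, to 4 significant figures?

24.85

∠BZT = 109.3° gives ZT at -71.70° from the x-axis; with |ZT| = 16.0, T = (-0.1059, -13.87). ∠ZTR = 146.4° gives TR at -38.10° from the x-axis; with |TR| = 23.2, R = (18.15, -28.19). Then |KR| = |R − K| = 24.85.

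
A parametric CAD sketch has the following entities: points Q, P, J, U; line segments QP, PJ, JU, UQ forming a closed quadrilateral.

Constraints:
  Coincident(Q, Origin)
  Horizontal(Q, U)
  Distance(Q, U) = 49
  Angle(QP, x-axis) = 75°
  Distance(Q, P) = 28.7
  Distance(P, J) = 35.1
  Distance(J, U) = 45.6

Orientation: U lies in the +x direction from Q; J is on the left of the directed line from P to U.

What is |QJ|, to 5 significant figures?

58.620

Q is at the origin; QU is horizontal with |QU| = 49.0 and U in +x, so U = (49.0, 0). QP runs at 75.0° with |QP| = 28.7, so P = (7.4281, 27.722). J is determined by |PJ| = 35.1 and |JU| = 45.6 together: it lies at the intersection of circle(P, 35.1) and circle(U, 45.6). With |PU| = 49.967, the foot of the radical line on PU is 16.505 from P and the perpendicular offset is √(35.1² − 16.505²) = 30.978. Taking the left-of-PU solution: J = (38.346, 44.338).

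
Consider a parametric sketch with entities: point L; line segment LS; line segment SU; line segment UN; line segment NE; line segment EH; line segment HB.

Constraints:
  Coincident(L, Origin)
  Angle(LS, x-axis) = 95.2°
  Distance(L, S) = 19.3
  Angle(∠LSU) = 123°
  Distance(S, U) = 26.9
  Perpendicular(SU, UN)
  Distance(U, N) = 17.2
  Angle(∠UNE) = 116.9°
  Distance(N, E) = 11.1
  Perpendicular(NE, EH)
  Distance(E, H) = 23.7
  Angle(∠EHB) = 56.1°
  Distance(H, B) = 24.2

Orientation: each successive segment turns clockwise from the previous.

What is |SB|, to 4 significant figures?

30.57

L is at the origin; LS runs at 95.2° with length 19.3, so S = (-1.749, 19.22). ∠LSU = 123.0° gives SU at 38.20° from the x-axis; with |SU| = 26.9, U = (19.39, 35.86). SU is perpendicular to UN, so UN runs at -51.80°; with |UN| = 17.2, N = (30.03, 22.34). ∠UNE = 116.9° gives NE at -114.9° from the x-axis; with |NE| = 11.1, E = (25.35, 12.27). The perpendicularity gives EH at right angles to NE, so EH runs at 155.1°; with |EH| = 23.7, H = (3.857, 22.25). ∠EHB = 56.1° gives HB at 31.20° from the x-axis; with |HB| = 24.2, B = (24.56, 34.79). Then |SB| = |B − S| = 30.57.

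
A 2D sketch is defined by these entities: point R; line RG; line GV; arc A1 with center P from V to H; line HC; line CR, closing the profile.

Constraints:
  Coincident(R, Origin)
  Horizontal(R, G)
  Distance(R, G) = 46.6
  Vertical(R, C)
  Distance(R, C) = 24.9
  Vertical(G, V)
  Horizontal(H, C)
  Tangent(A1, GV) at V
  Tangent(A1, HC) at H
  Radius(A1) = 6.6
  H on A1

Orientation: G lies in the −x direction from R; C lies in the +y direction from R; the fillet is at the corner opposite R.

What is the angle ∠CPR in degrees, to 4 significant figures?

33.95°

R is at the origin; RG is horizontal with |RG| = 46.6 and G on the −x side, so G = (-46.60, 0.000). RC is vertical with |RC| = 24.9 and C on the +y side, so C = (0.000, 24.90). The virtual corner opposite R is at (-46.60, 24.90). Tangency of A1 to GV means the radius PV is perpendicular to GV and A1 meets HC tangentially, so PH is at right angles to HC, with radius 6.6, so the center P sits 6.6 in from both sides at P = (-40.00, 18.30). Then cos ∠CPR = PC·PR / (|PC||PR|), giving 33.95°.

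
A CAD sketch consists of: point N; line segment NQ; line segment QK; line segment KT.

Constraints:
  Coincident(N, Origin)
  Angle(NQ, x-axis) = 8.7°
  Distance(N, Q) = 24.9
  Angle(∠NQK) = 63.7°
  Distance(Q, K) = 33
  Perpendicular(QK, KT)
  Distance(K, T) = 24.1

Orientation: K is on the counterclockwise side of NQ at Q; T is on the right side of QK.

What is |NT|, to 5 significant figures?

51.358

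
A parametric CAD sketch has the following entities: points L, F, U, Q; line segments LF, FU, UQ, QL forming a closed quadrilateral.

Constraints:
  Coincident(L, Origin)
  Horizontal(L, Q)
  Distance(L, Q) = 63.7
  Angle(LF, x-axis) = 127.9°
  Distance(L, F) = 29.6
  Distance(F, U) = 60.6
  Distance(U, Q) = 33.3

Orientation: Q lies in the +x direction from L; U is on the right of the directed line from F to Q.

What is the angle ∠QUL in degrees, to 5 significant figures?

143.58°

L is at the origin; LQ is horizontal with |LQ| = 63.7 and Q in +x, so Q = (63.7, 0). LF runs at 127.9° with |LF| = 29.6, so F = (-18.183, 23.357). U is determined by |FU| = 60.6 and |UQ| = 33.3 together: it lies at the intersection of circle(F, 60.6) and circle(Q, 33.3). With |FQ| = 85.149, the foot of the radical line on FQ is 57.627 from F and the perpendicular offset is √(60.6² − 57.627²) = 18.747. Taking the right-of-FQ solution: U = (32.092, -10.479).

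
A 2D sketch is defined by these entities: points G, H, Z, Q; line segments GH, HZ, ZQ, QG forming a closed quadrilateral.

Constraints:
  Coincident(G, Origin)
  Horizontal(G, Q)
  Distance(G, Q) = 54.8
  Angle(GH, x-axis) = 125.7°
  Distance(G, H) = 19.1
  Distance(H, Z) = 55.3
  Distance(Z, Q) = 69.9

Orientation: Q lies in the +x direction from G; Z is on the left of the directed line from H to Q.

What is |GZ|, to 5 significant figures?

64.233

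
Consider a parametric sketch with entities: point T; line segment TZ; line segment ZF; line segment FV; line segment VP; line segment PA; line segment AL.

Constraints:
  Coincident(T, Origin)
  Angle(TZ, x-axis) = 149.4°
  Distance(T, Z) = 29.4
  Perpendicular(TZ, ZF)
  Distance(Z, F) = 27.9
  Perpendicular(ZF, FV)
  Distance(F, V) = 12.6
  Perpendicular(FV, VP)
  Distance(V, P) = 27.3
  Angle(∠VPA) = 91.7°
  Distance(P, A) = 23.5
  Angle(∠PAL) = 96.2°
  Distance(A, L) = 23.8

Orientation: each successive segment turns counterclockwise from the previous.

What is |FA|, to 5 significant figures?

30.040

T is at the origin; TZ runs at 149.4° with length 29.4, so Z = (-25.306, 14.966). TZ ⟂ ZF, so ZF runs at -120.60°; with |ZF| = 27.9, F = (-39.508, -9.0489). ZF ⟂ FV, so FV runs at -30.600°; with |FV| = 12.6, V = (-28.663, -15.463). FV is perpendicular to VP, so VP runs at 59.400°; with |VP| = 27.3, P = (-14.766, 8.0355). ∠VPA = 91.7° gives PA at 147.70° from the x-axis; with |PA| = 23.5, A = (-34.630, 20.593). Then |FA| = |A − F| = 30.040.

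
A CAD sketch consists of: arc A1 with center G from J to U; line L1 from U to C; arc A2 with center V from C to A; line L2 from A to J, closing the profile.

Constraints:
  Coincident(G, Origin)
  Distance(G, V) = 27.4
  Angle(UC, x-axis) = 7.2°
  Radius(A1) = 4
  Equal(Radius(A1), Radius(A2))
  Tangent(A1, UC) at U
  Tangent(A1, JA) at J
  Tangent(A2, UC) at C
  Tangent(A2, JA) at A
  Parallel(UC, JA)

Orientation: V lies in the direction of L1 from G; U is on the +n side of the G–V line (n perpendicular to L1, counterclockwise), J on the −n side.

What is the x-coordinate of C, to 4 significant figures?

26.68

The slot axis is L1's direction at 7.2°, so u = (cos 7.2°, sin 7.2°) = (0.9921, 0.1253) and n = (−sin 7.2°, cos 7.2°) = (-0.1253, 0.9921). G is at the origin and V lies 27.4 along u from G, so V = 27.4·u = (27.18, 3.434). Tangency of A1 to both parallel lines with radius 4.0 puts U and J at G ± 4.0·n: U = (-0.5013, 3.968), J = (0.5013, -3.968). Equal radii place C and A the same way about V: C = V + 4.0·n = (26.68, 7.403), A = V − 4.0·n = (27.69, -0.5343). So C.x = 26.68.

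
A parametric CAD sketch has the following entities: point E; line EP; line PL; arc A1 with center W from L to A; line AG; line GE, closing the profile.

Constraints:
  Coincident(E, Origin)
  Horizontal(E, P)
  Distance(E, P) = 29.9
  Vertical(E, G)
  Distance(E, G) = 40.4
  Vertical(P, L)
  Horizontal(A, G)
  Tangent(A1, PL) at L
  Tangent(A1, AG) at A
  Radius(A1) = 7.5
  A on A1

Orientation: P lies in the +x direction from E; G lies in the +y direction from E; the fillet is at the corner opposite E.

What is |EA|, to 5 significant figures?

46.194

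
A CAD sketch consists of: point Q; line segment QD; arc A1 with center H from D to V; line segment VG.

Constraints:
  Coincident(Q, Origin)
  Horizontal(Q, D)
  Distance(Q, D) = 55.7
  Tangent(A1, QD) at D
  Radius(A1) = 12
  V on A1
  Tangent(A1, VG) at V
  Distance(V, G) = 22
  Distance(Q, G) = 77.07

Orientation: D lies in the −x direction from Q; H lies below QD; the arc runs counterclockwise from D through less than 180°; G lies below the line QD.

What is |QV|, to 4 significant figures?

68.51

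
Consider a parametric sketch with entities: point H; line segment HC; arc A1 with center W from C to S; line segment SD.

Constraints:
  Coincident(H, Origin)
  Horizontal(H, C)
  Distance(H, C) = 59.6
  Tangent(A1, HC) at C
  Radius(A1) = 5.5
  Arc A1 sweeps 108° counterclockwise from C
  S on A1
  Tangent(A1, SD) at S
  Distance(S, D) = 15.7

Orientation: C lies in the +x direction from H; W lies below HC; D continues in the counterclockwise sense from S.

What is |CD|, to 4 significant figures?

22.13

On A1, C sits at bearing 90° from W; a 108° counterclockwise sweep puts S at bearing 198°, so S = W + 5.5·(cos 198°, sin 198°) = (54.37, -7.200). A1 meets SD tangentially, so WS is at right angles to SD, so SD runs along (−sin 198°, cos 198°); with |SD| = 15.7, D = (59.22, -22.13). Then |CD| = |D − C| = 22.13.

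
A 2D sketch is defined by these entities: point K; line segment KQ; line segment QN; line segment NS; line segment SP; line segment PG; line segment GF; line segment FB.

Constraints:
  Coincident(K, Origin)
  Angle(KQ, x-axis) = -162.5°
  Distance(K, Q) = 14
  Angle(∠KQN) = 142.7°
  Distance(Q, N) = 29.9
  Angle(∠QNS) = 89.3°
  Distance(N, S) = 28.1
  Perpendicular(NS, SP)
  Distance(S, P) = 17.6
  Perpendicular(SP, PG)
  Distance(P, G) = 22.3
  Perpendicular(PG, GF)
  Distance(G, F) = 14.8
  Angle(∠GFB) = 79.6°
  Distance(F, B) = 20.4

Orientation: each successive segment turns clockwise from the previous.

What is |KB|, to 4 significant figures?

38.36

K is at the origin; KQ runs at -162.5° with length 14.0, so Q = (-13.35, -4.210). ∠KQN = 142.7° gives QN at 160.2° from the x-axis; with |QN| = 29.9, N = (-41.48, 5.918). ∠QNS = 89.3° gives NS at 69.50° from the x-axis; with |NS| = 28.1, S = (-31.64, 32.24). NS ⟂ SP, so SP runs at -20.50°; with |SP| = 17.6, P = (-15.16, 26.08). SP is perpendicular to PG, so PG runs at -110.5°; with |PG| = 22.3, G = (-22.97, 5.187). PG ⟂ GF, so GF runs at 159.5°; with |GF| = 14.8, F = (-36.83, 10.37). ∠GFB = 79.6° gives FB at 59.10° from the x-axis; with |FB| = 20.4, B = (-26.35, 27.88). Then |KB| = |B − K| = 38.36.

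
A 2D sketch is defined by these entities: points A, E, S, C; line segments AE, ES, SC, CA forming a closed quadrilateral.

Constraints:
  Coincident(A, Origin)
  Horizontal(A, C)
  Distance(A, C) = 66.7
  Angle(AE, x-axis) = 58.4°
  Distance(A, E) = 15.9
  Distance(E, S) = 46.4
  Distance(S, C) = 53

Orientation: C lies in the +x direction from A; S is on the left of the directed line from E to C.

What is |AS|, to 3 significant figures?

62.0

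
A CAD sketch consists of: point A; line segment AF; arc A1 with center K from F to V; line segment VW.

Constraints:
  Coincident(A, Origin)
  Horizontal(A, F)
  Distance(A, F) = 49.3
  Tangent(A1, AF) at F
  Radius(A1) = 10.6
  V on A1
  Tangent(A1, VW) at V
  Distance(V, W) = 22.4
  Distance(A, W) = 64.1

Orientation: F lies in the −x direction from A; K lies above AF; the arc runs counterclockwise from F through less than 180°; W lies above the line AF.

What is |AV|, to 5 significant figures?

43.999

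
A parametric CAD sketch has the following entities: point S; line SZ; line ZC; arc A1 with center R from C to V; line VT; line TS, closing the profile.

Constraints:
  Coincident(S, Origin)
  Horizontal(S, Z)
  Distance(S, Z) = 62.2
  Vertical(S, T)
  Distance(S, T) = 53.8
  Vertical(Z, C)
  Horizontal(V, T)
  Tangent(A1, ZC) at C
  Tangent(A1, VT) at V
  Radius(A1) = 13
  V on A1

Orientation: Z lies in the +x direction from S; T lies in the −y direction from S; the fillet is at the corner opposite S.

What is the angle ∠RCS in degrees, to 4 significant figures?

33.26°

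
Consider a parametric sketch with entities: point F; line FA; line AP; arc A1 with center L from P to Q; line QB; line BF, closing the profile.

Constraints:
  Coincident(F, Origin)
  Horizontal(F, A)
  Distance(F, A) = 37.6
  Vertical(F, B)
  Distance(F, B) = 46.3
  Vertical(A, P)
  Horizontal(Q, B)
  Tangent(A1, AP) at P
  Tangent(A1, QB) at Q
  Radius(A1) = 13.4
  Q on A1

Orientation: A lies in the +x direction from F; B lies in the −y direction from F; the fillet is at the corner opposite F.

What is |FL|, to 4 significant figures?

40.84

F is at the origin; F and A share the same y with |FA| = 37.6 and A on the +x side, so A = (37.60, 0.000). FB is vertical with |FB| = 46.3 and B on the −y side, so B = (0.000, -46.30). The virtual corner opposite F is at (37.60, -46.30). The tangent condition forces LP to be normal to AP and since A1 is tangent to QB there, LQ ⟂ QB, with radius 13.4, so the center L sits 13.4 in from both sides at L = (24.20, -32.90). Then |FL| = |L − F| = 40.84.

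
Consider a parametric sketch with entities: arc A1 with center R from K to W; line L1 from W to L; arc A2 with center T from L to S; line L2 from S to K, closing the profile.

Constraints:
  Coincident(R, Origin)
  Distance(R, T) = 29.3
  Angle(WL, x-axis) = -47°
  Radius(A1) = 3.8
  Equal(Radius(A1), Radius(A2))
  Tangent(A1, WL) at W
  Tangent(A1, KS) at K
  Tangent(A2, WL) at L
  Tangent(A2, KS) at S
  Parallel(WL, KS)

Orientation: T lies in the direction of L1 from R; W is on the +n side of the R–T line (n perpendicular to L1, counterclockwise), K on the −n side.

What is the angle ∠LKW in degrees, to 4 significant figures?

75.46°

Tangency of A1 to both parallel lines with radius 3.8 puts W and K at R ± 3.8·n: W = (2.779, 2.592), K = (-2.779, -2.592). Equal radii place L and S the same way about T: L = T + 3.8·n = (22.76, -18.84), S = T − 3.8·n = (17.20, -24.02). Then cos ∠LKW = KL·KW / (|KL||KW|), giving 75.46°.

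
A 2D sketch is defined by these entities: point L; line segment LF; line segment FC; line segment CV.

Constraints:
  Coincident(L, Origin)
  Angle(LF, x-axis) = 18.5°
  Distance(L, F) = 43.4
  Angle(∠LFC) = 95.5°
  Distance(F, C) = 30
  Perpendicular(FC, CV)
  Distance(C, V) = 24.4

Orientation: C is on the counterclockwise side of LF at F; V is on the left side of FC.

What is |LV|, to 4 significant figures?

38.99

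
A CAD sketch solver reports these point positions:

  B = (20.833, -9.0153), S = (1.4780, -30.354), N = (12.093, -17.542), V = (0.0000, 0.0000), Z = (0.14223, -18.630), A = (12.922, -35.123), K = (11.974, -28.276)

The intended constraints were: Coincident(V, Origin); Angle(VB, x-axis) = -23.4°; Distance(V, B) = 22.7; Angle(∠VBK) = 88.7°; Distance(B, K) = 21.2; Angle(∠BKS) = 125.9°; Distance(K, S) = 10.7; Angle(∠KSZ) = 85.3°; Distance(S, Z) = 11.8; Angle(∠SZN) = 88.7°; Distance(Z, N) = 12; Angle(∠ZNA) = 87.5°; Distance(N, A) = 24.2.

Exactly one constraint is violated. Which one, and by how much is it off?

Distance(N, A) = 24.2 — off by 6.60.

V = (0.00, 0.00) ✓; VB at -23.40° ✓; |VB| = 22.70 ✓; ∠VBK = 88.70° ✓; |BK| = 21.20 ✓; ∠BKS = 125.9° ✓; |KS| = 10.70 ✓; ∠KSZ = 85.30° ✓; |SZ| = 11.80 ✓; ∠SZN = 88.70° ✓; |ZN| = 12.00 ✓; ∠ZNA = 87.50° ✓; |NA| = 17.60 ✗.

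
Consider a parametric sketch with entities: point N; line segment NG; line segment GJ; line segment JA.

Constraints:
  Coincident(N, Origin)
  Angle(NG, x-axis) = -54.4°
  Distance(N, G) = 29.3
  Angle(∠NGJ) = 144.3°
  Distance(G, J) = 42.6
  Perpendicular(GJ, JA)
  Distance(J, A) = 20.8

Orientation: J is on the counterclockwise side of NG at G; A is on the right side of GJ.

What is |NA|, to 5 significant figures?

76.449

N is at the origin; NG runs at -54.4° with length 29.3, so G = 29.3·(cos -54.4°, sin -54.4°) = (17.056, -23.824). ∠NGJ = 144.3°, so GJ runs at -54.4° + (180° − 144.3°) = -18.700° from the x-axis; with |GJ| = 42.6, J = G + 42.6·(cos -18.700°, sin -18.700°) = (57.407, -37.482). GJ ⟂ JA; with |JA| = 20.8 on the right of GJ, A = J + 20.8·(-0.32061, -0.94721) = (50.739, -57.184). Then |NA| = |A − N| = 76.449.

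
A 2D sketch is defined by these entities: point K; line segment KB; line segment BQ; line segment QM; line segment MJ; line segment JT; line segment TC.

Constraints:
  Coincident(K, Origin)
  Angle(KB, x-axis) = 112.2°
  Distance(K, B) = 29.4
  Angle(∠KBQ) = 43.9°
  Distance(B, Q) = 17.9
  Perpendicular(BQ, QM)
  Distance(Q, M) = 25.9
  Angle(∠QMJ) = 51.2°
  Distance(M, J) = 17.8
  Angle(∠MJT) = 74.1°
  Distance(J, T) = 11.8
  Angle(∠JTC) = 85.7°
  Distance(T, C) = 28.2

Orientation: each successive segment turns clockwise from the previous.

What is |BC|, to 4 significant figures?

42.72

∠MJT = 74.1° gives JT at 11.40° from the x-axis; with |JT| = 11.8, T = (-1.833, 14.44). ∠JTC = 85.7° gives TC at -82.90° from the x-axis; with |TC| = 28.2, C = (1.652, -13.54). Then |BC| = |C − B| = 42.72.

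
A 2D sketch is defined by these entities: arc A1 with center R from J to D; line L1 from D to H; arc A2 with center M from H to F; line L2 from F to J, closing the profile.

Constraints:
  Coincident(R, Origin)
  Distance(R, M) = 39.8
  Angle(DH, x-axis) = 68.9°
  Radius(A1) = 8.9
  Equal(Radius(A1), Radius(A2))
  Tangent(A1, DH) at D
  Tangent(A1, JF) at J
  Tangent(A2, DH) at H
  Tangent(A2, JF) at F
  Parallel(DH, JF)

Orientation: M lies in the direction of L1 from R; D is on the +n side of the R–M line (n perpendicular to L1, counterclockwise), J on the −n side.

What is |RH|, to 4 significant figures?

40.78

The slot axis is L1's direction at 68.9°, so u = (cos 68.9°, sin 68.9°) = (0.3600, 0.9330) and n = (−sin 68.9°, cos 68.9°) = (-0.9330, 0.3600). R is at the origin and M lies 39.8 along u from R, so M = 39.8·u = (14.33, 37.13). Tangency of A1 to both parallel lines with radius 8.9 puts D and J at R ± 8.9·n: D = (-8.303, 3.204), J = (8.303, -3.204). Equal radii place H and F the same way about M: H = M + 8.9·n = (6.025, 40.34), F = M − 8.9·n = (22.63, 33.93). Then |RH| = |H − R| = 40.78.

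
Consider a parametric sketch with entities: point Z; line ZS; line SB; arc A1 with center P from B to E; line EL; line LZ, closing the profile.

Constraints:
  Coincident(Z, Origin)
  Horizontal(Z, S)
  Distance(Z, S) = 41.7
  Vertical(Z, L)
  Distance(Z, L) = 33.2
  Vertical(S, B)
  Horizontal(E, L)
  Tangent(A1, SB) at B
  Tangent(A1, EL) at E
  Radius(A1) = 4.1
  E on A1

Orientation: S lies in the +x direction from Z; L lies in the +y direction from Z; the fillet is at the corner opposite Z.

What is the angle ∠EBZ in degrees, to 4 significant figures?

79.91°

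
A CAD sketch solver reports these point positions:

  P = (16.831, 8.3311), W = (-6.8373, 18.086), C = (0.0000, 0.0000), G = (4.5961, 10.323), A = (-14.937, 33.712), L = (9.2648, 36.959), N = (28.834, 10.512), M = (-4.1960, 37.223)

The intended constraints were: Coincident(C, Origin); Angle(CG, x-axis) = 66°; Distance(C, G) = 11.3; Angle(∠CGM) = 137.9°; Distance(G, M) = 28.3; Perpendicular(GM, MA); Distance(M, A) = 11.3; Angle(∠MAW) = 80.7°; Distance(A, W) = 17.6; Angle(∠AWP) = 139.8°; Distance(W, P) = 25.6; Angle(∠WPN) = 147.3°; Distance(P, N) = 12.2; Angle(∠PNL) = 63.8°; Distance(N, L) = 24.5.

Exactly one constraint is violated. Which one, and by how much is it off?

Distance(N, L) = 24.5 — off by 8.40.

C = (0.00, 0.00) ✓; CG at 66.00° ✓; |CG| = 11.30 ✓; ∠CGM = 137.9° ✓; |GM| = 28.30 ✓; ∠(GM, MA) = 90.00° ✓; |MA| = 11.30 ✓; ∠MAW = 80.70° ✓; |AW| = 17.60 ✓; ∠AWP = 139.8° ✓; |WP| = 25.60 ✓; ∠WPN = 147.3° ✓; |PN| = 12.20 ✓; ∠PNL = 63.80° ✓; |NL| = 32.90 ✗.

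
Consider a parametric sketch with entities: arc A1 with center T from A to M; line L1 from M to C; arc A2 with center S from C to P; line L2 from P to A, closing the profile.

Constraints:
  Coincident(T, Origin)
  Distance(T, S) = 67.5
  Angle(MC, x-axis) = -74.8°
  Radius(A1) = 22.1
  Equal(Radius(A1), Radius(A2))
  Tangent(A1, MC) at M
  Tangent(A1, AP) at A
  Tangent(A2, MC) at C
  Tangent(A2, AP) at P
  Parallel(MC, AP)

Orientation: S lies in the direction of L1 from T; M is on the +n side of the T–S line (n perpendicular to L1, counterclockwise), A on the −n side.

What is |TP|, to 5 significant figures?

71.026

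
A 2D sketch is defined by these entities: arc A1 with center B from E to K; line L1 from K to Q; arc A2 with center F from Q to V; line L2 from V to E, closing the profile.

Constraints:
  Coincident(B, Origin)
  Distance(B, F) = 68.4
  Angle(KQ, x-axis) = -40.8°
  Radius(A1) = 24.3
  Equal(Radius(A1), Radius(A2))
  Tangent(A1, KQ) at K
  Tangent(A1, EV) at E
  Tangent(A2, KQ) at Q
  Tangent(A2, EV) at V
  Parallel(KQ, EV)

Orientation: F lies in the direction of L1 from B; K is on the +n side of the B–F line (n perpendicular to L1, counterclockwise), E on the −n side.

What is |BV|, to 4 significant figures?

72.59

The slot axis is L1's direction at -40.8°, so u = (cos -40.8°, sin -40.8°) = (0.7570, -0.6534) and n = (−sin -40.8°, cos -40.8°) = (0.6534, 0.7570). B is at the origin and F lies 68.4 along u from B, so F = 68.4·u = (51.78, -44.69). Tangency of A1 to both parallel lines with radius 24.3 puts K and E at B ± 24.3·n: K = (15.88, 18.39), E = (-15.88, -18.39). Equal radii place Q and V the same way about F: Q = F + 24.3·n = (67.66, -26.30), V = F − 24.3·n = (35.90, -63.09). Then |BV| = |V − B| = 72.59.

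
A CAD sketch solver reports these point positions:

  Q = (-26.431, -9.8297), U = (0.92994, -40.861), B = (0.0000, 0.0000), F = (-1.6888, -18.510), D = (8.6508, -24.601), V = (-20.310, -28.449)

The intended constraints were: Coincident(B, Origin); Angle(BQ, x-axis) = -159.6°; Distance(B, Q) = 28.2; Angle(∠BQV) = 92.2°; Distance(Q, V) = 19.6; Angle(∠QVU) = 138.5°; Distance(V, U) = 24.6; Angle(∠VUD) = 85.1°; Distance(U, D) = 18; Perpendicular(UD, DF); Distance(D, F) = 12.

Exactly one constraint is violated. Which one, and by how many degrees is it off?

Perpendicular(UD, DF) — off by 5.10°.

B = (0.00, 0.00) ✓; BQ at -159.6° ✓; |BQ| = 28.20 ✓; ∠BQV = 92.20° ✓; |QV| = 19.60 ✓; ∠QVU = 138.5° ✓; |VU| = 24.60 ✓; ∠VUD = 85.10° ✓; |UD| = 18.00 ✓; ∠(UD, DF) = 84.90° ✗; |DF| = 12.00 ✓.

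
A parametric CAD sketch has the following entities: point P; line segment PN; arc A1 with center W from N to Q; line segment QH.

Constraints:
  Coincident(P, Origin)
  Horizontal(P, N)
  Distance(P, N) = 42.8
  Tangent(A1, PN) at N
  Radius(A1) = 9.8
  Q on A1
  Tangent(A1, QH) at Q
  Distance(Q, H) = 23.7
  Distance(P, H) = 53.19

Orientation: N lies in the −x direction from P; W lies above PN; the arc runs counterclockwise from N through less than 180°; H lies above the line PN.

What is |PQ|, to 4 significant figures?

35.62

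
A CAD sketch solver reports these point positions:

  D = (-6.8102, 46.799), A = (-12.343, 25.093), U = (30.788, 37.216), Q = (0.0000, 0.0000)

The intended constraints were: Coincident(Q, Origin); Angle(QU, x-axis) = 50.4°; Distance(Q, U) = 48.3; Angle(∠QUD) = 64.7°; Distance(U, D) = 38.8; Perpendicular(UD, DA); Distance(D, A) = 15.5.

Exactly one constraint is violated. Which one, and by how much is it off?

Distance(D, A) = 15.5 — off by 6.90.

Q = (0.00, 0.00) ✓; QU at 50.40° ✓; |QU| = 48.30 ✓; ∠QUD = 64.70° ✓; |UD| = 38.80 ✓; ∠(UD, DA) = 90.00° ✓; |DA| = 22.40 ✗.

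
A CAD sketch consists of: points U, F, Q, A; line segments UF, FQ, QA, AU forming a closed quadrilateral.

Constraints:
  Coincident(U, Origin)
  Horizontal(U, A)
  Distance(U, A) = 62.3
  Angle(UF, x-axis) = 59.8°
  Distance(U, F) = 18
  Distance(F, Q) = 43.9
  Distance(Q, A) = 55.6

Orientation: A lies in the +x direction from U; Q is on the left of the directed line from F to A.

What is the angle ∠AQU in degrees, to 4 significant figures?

63.89°

U is at the origin; UA is horizontal with |UA| = 62.3 and A in +x, so A = (62.3, 0). UF runs at 59.8° with |UF| = 18.0, so F = (9.054, 15.56). Q is determined by |FQ| = 43.9 and |QA| = 55.6 together: it lies at the intersection of circle(F, 43.9) and circle(A, 55.6). With |FA| = 55.47, the foot of the radical line on FA is 17.24 from F and the perpendicular offset is √(43.9² − 17.24²) = 40.37. Taking the left-of-FA solution: Q = (36.93, 49.47).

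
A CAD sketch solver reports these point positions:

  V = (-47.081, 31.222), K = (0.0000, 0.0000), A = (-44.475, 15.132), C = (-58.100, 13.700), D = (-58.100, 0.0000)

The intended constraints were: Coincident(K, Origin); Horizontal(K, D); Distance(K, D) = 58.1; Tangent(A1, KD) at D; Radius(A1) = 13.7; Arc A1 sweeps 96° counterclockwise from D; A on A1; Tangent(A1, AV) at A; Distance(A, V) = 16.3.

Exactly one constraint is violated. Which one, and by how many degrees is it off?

Tangent(A1, AV) at A — off by 3.20°.

K = (0.00, 0.00) ✓; K.y = 0.00, D.y = 0.00 ✓; |KD| = 58.10 ✓; ∠(CD, DK) = 90.00° ✓; |CD| = 13.70 ✓; bearing(C→A) − bearing(C→D) = 96.00° ✓; |CA| = 13.70 ✓; ∠(CA, AV) = 86.80° ✗; |AV| = 16.30 ✓.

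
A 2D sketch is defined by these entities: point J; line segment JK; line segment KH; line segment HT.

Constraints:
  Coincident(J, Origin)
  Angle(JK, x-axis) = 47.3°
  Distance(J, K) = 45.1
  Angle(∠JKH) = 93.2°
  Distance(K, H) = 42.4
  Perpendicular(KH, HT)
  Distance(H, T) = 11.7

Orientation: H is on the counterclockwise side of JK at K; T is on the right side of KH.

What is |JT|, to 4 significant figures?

72.36

∠JKH = 93.2°, so KH runs at 47.3° + (180° − 93.2°) = 134.1° from the x-axis; with |KH| = 42.4, H = K + 42.4·(cos 134.1°, sin 134.1°) = (1.078, 63.59). KH ⟂ HT; with |HT| = 11.7 on the right of KH, T = H + 11.7·(0.7181, 0.6959) = (9.480, 71.74). Then |JT| = |T − J| = 72.36.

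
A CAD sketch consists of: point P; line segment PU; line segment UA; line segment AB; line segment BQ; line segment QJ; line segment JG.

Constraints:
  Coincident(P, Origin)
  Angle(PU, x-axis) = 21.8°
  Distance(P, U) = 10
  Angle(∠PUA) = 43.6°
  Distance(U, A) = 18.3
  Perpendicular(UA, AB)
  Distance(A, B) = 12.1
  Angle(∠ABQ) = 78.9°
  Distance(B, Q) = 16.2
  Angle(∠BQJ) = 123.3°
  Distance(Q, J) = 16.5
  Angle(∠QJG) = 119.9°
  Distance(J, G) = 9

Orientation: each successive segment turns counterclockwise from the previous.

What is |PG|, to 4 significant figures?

21.04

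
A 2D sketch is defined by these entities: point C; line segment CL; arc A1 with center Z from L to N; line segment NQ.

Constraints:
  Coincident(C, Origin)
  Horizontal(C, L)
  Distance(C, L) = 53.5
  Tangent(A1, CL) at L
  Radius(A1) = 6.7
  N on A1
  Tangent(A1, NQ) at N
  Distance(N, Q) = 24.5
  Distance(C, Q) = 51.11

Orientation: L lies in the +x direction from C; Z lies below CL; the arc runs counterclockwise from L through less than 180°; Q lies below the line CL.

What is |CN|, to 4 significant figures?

47.24

C is at the origin; C and L share the same y with |CL| = 53.5 and L on the +x side, so L = (53.50, 0.000). Tangency of A1 to CL means the radius ZL is perpendicular to CL, so Z = L + (0, -6.7) = (53.50, -6.700). Since ZN ⟂ NQ (tangency), |ZQ| = √(6.7² + 24.5²) = 25.40 regardless of where N sits on A1. So Q lies on both circle(C, 51.11) and circle(Z, 25.40); the below-CL intersection is Q = (41.89, -29.29). N is the foot of the tangent from Q: N = (46.94, -5.317).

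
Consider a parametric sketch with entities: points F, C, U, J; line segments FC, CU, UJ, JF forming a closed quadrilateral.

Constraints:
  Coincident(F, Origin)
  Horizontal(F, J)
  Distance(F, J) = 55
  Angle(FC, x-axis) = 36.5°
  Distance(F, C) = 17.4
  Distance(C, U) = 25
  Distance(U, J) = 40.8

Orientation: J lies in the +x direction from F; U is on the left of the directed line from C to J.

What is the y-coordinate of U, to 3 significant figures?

30.8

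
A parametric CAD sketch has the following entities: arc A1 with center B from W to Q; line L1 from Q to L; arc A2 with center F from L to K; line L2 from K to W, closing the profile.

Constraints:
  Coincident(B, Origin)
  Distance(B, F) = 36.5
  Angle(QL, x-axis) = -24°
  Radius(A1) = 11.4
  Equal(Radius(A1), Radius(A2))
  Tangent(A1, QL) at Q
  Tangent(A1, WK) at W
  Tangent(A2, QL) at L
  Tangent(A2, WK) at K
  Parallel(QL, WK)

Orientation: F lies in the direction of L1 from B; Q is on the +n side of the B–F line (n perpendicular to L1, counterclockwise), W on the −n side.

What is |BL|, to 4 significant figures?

38.24

The slot axis is L1's direction at -24.0°, so u = (cos -24.0°, sin -24.0°) = (0.9135, -0.4067) and n = (−sin -24.0°, cos -24.0°) = (0.4067, 0.9135). B is at the origin and F lies 36.5 along u from B, so F = 36.5·u = (33.34, -14.85). Tangency of A1 to both parallel lines with radius 11.4 puts Q and W at B ± 11.4·n: Q = (4.637, 10.41), W = (-4.637, -10.41). Equal radii place L and K the same way about F: L = F + 11.4·n = (37.98, -4.431), K = F − 11.4·n = (28.71, -25.26). Then |BL| = |L − B| = 38.24.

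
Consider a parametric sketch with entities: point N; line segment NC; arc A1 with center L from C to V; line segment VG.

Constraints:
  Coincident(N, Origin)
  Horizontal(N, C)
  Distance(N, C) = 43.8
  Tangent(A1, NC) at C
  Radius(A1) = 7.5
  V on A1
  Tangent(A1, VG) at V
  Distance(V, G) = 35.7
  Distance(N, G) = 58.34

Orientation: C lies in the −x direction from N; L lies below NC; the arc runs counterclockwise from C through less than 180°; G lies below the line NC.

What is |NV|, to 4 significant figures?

51.84

N is at the origin; NC is horizontal with |NC| = 43.8 and C on the −x side, so C = (-43.80, 0.000). Since A1 is tangent to NC there, LC ⟂ NC, so L = C + (0, -7.5) = (-43.80, -7.500). Since LV ⟂ VG (tangency), |LG| = √(7.5² + 35.7²) = 36.48 regardless of where V sits on A1. So G lies on both circle(N, 58.34) and circle(L, 36.48); the below-NC intersection is G = (-38.73, -43.63). V is the foot of the tangent from G: V = (-50.85, -10.05).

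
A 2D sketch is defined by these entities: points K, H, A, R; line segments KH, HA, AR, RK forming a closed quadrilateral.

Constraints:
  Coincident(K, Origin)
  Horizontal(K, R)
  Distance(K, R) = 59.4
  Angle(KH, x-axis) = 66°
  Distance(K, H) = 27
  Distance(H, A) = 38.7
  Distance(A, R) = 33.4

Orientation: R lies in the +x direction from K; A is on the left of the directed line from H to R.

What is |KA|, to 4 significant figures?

58.41

Checks: KH at 66.00° ✓; |HA| = 38.70 ✓; |AR| = 33.40 ✓.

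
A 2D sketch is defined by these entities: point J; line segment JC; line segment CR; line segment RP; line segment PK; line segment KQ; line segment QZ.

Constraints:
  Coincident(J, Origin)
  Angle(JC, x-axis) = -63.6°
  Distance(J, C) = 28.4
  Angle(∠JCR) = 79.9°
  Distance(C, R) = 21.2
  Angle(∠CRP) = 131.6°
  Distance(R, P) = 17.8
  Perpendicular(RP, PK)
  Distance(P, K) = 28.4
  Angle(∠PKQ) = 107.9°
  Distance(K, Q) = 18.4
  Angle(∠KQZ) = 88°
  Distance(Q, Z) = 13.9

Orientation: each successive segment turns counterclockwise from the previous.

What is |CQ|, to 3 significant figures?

23.2

J is at the origin; JC runs at -63.6° with length 28.4, so C = (12.6, -25.4). ∠JCR = 79.9° gives CR at 36.5° from the x-axis; with |CR| = 21.2, R = (29.7, -12.8). ∠CRP = 131.6° gives RP at 84.9° from the x-axis; with |RP| = 17.8, P = (31.3, 4.90). The perpendicularity gives PK at right angles to RP, so PK runs at 175°; with |PK| = 28.4, K = (2.96, 7.43). ∠PKQ = 107.9° gives KQ at -113° from the x-axis; with |KQ| = 18.4, Q = (-4.23, -9.51). Then |CQ| = |Q − C| = 23.2.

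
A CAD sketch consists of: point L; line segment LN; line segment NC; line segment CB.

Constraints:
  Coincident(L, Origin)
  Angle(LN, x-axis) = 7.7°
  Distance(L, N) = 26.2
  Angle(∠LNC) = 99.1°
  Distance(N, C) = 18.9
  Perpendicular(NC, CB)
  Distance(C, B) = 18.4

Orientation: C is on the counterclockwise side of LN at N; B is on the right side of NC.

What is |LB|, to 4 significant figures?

49.91

∠LNC = 99.1°, so NC runs at 7.7° + (180° − 99.1°) = 88.60° from the x-axis; with |NC| = 18.9, C = N + 18.9·(cos 88.60°, sin 88.60°) = (26.43, 22.40). The perpendicularity gives CB at right angles to NC; with |CB| = 18.4 on the right of NC, B = C + 18.4·(0.9997, -0.02443) = (44.82, 21.96). Then |LB| = |B − L| = 49.91.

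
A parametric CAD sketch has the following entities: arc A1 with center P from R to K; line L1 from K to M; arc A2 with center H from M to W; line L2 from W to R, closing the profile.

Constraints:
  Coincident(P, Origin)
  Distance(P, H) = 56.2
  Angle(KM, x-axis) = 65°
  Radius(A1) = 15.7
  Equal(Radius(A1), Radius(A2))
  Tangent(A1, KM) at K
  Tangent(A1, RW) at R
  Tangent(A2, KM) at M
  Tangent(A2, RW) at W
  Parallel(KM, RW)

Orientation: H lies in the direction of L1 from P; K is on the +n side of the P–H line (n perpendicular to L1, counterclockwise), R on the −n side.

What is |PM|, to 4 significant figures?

58.35

Tangency of A1 to both parallel lines with radius 15.7 puts K and R at P ± 15.7·n: K = (-14.23, 6.635), R = (14.23, -6.635). Equal radii place M and W the same way about H: M = H + 15.7·n = (9.522, 57.57), W = H − 15.7·n = (37.98, 44.30). Then |PM| = |M − P| = 58.35.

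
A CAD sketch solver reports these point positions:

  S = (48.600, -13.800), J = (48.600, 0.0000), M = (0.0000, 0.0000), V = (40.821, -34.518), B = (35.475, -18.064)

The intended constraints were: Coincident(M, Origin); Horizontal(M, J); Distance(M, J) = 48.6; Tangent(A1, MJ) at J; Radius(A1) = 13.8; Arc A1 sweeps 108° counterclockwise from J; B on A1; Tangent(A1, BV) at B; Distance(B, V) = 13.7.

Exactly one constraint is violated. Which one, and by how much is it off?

Distance(B, V) = 13.7 — off by 3.60.

M = (0.00, 0.00) ✓; M.y = 0.00, J.y = 0.00 ✓; |MJ| = 48.60 ✓; ∠(SJ, JM) = 90.00° ✓; |SJ| = 13.80 ✓; bearing(S→B) − bearing(S→J) = 108.0° ✓; |SB| = 13.80 ✓; ∠(SB, BV) = 90.00° ✓; |BV| = 17.30 ✗.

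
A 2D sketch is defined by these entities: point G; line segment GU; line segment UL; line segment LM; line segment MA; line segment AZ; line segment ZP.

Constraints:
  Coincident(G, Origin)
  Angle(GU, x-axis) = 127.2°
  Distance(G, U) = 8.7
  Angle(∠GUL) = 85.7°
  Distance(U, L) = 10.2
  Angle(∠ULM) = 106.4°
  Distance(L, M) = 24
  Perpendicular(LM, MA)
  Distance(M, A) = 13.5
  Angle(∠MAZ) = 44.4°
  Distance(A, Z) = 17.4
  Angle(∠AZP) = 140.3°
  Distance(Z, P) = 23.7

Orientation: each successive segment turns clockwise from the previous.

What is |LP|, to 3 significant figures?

24.6

∠MAZ = 44.4° gives AZ at 93.7° from the x-axis; with |AZ| = 17.4, Z = (11.6, 3.95). ∠AZP = 140.3° gives ZP at 54.0° from the x-axis; with |ZP| = 23.7, P = (25.5, 23.1). Then |LP| = |P − L| = 24.6.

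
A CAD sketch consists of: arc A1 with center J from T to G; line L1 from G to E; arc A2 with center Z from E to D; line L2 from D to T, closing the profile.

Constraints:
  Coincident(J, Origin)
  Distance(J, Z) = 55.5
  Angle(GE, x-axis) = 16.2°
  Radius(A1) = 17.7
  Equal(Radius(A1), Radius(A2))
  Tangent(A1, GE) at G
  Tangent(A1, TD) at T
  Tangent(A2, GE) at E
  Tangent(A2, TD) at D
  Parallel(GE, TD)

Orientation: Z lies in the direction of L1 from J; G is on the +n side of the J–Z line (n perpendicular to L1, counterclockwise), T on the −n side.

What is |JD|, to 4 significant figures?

58.25

Tangency of A1 to both parallel lines with radius 17.7 puts G and T at J ± 17.7·n: G = (-4.938, 17.00), T = (4.938, -17.00). Equal radii place E and D the same way about Z: E = Z + 17.7·n = (48.36, 32.48), D = Z − 17.7·n = (58.23, -1.513). Then |JD| = |D − J| = 58.25.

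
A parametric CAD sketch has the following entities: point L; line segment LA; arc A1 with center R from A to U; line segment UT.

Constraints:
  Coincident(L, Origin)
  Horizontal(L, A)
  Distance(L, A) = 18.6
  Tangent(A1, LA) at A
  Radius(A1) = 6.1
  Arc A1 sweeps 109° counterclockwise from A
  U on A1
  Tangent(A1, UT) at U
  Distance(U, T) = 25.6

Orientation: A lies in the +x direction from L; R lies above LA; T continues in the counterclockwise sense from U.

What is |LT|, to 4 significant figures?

36.05

L is at the origin; LA is horizontal with |LA| = 18.6 and A on the +x side, so A = (18.60, 0.000). A1 meets LA tangentially, so RA is at right angles to LA, so R = A + (0, 6.1) = (18.60, 6.100). On A1, A sits at bearing -90° from R; a 109° counterclockwise sweep puts U at bearing 19°, so U = R + 6.1·(cos 19°, sin 19°) = (24.37, 8.086). The tangent condition forces RU to be normal to UT, so UT runs along (−sin 19°, cos 19°); with |UT| = 25.6, T = (16.03, 32.29). Then |LT| = |T − L| = 36.05.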